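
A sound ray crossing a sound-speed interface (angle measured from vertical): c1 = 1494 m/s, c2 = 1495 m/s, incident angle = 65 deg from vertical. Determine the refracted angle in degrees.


sin(theta2) = (c2/c1)*sin(theta1) = (1495/1494)*sin(65 deg) = 0.90691
theta2 = arcsin(0.90691) = 65.08

65.08 deg


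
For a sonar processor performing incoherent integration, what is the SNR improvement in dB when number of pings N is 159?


Gain = 5*log10(159) = 11.01

11.01 dB


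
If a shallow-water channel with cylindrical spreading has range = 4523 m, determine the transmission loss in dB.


36.55 dB


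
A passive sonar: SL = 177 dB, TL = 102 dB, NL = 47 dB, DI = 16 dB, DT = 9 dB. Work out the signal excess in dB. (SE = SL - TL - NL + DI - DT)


SE = SL - TL - NL + DI - DT = 177 - 102 - 47 + 16 - 9 = 35

35 dB


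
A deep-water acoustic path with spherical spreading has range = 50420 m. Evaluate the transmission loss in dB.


94.05 dB


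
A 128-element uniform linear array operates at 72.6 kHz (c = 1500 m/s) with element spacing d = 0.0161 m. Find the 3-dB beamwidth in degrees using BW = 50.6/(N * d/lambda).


Step 1: lambda = 1500/72600 = 0.02066 m
Step 2: d/lambda = 0.0161/0.02066 = 0.7793
Step 3: BW = 50.6/(N * d/lambda) = 50.6/(128 * 0.7793) = 0.51

0.51 deg


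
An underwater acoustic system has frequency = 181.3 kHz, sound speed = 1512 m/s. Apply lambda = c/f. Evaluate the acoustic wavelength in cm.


lambda = c/f = 1512 / 181300 = 0.0083 m = 0.83 cm

0.83 cm


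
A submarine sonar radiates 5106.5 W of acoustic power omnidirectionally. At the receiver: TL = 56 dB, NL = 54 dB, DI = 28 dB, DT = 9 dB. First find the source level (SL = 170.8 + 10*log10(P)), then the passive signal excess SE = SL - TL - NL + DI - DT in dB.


Step 1: SL = 170.8 + 10*log10(5106.5) = 207.88 dB
Step 2: SE = SL - TL - NL + DI - DT = 207.88 - 56 - 54 + 28 - 9 = 116.88

116.88 dB


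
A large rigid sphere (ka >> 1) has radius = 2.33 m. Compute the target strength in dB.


TS = 10*log10(2.33^2 / 4) = 10*log10(1.357225) = 1.33

1.33 dB


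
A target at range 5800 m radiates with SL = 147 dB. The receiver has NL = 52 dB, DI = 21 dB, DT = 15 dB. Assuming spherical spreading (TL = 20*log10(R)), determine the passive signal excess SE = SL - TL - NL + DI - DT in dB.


25.73 dB


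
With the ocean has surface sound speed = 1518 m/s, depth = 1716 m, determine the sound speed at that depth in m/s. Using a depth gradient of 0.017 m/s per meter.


c = 1518 + 0.017 * 1716 = 1547.172

1547.172 m/s


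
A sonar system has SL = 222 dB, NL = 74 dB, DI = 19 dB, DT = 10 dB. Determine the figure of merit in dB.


FOM = SL - NL + DI - DT = 222 - 74 + 19 - 10 = 157

157 dB


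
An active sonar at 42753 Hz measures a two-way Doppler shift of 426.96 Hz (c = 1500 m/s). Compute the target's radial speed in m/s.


From fd = 2*f*v/c, v = c*fd/(2*f) = 1500 * 426.96 / (2*42753) = 7.49

7.49 m/s


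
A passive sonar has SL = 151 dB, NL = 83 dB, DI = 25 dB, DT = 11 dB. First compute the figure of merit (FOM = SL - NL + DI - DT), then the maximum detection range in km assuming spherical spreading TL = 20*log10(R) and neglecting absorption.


Step 1: FOM = SL - NL + DI - DT = 151 - 83 + 25 - 11 = 82 dB
Step 2: at max range FOM = TL = 20*log10(R), so R = 10^(82/20) = 12589.25 m = 12.59 km

12.59 km


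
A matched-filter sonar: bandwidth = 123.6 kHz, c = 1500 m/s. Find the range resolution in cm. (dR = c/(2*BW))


dR = c/(2*BW) = 1500 / (2 * 123.6e3) = 0.0061 m = 0.61 cm

0.61 cm


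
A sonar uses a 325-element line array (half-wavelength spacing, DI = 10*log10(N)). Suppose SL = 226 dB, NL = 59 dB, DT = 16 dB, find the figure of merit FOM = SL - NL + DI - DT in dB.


Step 1: DI = 10*log10(325) = 25.12 dB
Step 2: FOM = SL - NL + DI - DT = 226 - 59 + 25.12 - 16 = 176.12

176.12 dB


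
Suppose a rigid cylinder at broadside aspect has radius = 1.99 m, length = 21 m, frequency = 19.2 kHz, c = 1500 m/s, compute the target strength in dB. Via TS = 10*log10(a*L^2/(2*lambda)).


lambda = 1500/19200 = 0.07812 m
TS = 10*log10(1.99*21^2/(2*0.07812)) = 37.49

37.49 dB


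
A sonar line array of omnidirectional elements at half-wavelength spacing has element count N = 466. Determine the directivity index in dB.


26.68 dB


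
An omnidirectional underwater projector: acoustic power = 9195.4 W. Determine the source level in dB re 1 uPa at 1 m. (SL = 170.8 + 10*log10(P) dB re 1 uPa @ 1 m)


SL = 170.8 + 10*log10(9195.4) = 170.8 + 39.64 = 210.44

210.44 dB


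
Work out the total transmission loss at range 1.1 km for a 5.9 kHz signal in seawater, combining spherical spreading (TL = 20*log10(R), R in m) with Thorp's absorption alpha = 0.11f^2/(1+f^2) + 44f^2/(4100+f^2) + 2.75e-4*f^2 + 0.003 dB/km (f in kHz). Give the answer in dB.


Step 1 (Thorp): alpha = 0.11*34.81/(1+34.81) + 44*34.81/(4100+34.81) + 2.75e-4*34.81 + 0.003 = 0.4899 dB/km
Step 2: TL_spread = 20*log10(1100) = 60.83 dB
Step 3: TL_abs = alpha*R = 0.4899 * 1.1 = 0.54 dB
Step 4: TL_total = 60.83 + 0.54 = 61.37

61.37 dB


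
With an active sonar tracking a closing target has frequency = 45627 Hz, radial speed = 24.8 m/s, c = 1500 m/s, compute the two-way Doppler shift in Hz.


fd = 2*f*v/c = 2 * 45627 * 24.8 / 1500 = 1508.73

1508.73 Hz


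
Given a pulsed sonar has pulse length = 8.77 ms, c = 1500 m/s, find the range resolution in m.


dR = c*tau/2 = 1500 * 8.77e-3 / 2 = 6.5775

6.5775 m


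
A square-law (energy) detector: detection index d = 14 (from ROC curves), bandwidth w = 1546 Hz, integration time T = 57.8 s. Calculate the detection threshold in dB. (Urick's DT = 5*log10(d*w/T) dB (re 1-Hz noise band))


DT = 5*log10(d*w/T) = 5*log10(14 * 1546 / 57.8) = 5*log10(374.46) = 12.87

12.87 dB


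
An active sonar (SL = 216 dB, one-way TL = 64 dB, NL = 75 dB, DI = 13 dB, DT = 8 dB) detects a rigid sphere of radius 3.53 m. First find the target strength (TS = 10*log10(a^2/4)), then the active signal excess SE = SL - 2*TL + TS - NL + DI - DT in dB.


Step 1: TS = 10*log10(3.53^2/4) = 4.93 dB
Step 2: SE = SL - 2*TL + TS - NL + DI - DT = 216 - 2*64 + (4.93) - 75 + 13 - 8 = 22.93

22.93 dB


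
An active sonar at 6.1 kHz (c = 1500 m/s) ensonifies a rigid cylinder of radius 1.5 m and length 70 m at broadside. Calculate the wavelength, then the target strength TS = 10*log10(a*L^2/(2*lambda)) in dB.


Step 1: lambda = c/f = 1500/6100 = 0.2459 m
Step 2: TS = 10*log10(a*L^2/(2*lambda)) = 10*log10(1.5*70^2/(2*0.2459)) = 41.74

41.74 dB


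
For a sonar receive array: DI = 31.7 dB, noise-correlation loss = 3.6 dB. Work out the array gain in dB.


AG = DI - L_corr = 31.7 - 3.6 = 28.1

28.1 dB


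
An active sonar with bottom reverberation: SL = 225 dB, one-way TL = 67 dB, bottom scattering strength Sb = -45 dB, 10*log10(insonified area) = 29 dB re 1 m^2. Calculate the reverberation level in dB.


75 dB


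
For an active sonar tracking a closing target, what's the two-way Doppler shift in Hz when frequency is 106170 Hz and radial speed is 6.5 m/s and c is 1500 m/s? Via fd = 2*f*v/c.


fd = 2*f*v/c = 2 * 106170 * 6.5 / 1500 = 920.14

920.14 Hz


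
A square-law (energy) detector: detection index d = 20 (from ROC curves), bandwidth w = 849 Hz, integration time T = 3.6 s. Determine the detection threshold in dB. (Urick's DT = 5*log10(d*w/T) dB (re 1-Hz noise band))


DT = 5*log10(d*w/T) = 5*log10(20 * 849 / 3.6) = 5*log10(4716.67) = 18.37

18.37 dB


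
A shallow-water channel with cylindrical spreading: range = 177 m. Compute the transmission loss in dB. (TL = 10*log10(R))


22.48 dB


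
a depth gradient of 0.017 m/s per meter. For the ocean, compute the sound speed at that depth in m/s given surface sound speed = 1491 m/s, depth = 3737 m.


1554.529 m/s


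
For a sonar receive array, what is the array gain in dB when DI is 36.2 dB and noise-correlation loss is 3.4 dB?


32.8 dB


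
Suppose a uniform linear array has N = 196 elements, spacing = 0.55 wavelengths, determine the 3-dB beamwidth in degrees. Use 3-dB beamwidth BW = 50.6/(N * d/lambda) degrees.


BW = 50.6 / (196 * 0.55) = 50.6 / 107.8 = 0.47

0.47 deg


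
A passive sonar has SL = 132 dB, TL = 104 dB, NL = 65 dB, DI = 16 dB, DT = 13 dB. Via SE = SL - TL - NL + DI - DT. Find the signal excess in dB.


SE = SL - TL - NL + DI - DT = 132 - 104 - 65 + 16 - 13 = -34

-34 dB


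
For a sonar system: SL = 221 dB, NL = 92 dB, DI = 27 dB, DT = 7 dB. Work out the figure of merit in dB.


FOM = SL - NL + DI - DT = 221 - 92 + 27 - 7 = 149

149 dB


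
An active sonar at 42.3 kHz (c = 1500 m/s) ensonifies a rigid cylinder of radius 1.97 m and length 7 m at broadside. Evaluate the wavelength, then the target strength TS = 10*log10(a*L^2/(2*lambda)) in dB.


Step 1: lambda = c/f = 1500/42300 = 0.03546 m
Step 2: TS = 10*log10(a*L^2/(2*lambda)) = 10*log10(1.97*7^2/(2*0.03546)) = 31.34

31.34 dB


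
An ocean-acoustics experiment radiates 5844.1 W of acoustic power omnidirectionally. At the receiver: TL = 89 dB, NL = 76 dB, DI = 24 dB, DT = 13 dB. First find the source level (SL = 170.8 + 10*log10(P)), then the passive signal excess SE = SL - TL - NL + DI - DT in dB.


Step 1: SL = 170.8 + 10*log10(5844.1) = 208.47 dB
Step 2: SE = SL - TL - NL + DI - DT = 208.47 - 89 - 76 + 24 - 13 = 54.47

54.47 dB


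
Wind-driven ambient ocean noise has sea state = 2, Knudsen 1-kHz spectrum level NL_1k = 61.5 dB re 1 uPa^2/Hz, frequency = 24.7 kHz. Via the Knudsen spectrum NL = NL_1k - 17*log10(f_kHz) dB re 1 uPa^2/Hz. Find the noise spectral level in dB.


NL = NL_1k - 17*log10(f_kHz) = 61.5 - 17*log10(24.7) = 61.5 - (23.68) = 37.82

37.82 dB


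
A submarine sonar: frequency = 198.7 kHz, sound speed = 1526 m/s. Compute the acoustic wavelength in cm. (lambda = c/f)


lambda = c/f = 1526 / 198700 = 0.0077 m = 0.77 cm

0.77 cm


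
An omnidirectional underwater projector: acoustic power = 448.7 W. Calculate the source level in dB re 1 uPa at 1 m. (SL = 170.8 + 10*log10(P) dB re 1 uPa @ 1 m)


SL = 170.8 + 10*log10(448.7) = 170.8 + 26.52 = 197.32

197.32 dB


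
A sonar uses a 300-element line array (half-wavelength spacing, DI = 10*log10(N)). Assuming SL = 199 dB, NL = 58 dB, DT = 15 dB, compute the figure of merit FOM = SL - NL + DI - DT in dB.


150.77 dB


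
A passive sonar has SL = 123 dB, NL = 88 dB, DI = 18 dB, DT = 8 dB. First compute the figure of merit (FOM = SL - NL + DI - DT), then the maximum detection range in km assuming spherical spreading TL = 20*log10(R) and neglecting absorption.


Step 1: FOM = SL - NL + DI - DT = 123 - 88 + 18 - 8 = 45 dB
Step 2: at max range FOM = TL = 20*log10(R), so R = 10^(45/20) = 177.83 m = 0.18 km

0.18 km


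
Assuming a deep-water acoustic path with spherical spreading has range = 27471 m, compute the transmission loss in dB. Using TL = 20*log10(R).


TL = 20*log10(27471) = 88.78

88.78 dB


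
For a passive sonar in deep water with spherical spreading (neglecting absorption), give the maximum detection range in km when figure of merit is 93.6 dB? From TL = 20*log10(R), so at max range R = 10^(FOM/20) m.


At max range FOM = TL, so 20*log10(R) = 93.6
R = 10^(93.6/20) = 47863.01 m = 47.86 km

47.86 km


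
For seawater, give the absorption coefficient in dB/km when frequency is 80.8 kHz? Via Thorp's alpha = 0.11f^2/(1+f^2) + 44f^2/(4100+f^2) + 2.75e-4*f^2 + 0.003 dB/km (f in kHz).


f^2 = 6528.64
alpha = 0.11*6528.64/(1+6528.64) + 44*6528.64/(4100+6528.64) + 2.75e-4*6528.64 + 0.003 = 28.935

28.935 dB/km


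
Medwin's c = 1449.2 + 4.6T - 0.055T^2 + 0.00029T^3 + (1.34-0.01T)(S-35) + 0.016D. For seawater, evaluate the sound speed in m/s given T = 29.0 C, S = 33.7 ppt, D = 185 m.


c = 1449.2 + 4.6*29.0 - 0.055*29.0^2 + 0.00029*29.0^3 + (1.34 - 0.01*29.0)*(33.7 - 35) + 0.016*185 = 1545.01

1545.01 m/s


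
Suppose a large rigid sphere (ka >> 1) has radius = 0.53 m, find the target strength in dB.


-11.54 dB


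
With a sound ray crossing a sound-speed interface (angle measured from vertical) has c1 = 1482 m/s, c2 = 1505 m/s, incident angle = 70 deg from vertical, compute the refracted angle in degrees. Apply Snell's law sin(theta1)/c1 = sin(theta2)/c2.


sin(theta2) = (c2/c1)*sin(theta1) = (1505/1482)*sin(70 deg) = 0.95428
theta2 = arcsin(0.95428) = 72.61

72.61 deg


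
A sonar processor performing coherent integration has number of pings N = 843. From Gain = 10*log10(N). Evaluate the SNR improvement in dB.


29.26 dB


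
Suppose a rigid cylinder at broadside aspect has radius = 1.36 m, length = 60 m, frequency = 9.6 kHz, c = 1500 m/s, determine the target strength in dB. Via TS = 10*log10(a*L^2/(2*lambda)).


lambda = 1500/9600 = 0.15625 m
TS = 10*log10(1.36*60^2/(2*0.15625)) = 41.95

41.95 dB


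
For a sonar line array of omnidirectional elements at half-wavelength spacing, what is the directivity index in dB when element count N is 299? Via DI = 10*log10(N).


DI = 10*log10(299) = 24.76

24.76 dB


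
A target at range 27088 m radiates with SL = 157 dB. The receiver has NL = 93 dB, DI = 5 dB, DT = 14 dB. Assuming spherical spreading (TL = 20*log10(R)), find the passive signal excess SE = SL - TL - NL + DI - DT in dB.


-33.66 dB


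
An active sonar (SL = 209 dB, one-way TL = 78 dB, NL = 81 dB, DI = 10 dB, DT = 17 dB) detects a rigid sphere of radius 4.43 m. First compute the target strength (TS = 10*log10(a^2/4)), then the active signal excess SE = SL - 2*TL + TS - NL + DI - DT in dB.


Step 1: TS = 10*log10(4.43^2/4) = 6.91 dB
Step 2: SE = SL - 2*TL + TS - NL + DI - DT = 209 - 2*78 + (6.91) - 81 + 10 - 17 = -28.09

-28.09 dB


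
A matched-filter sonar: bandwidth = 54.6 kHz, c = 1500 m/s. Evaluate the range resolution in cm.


dR = c/(2*BW) = 1500 / (2 * 54.6e3) = 0.0137 m = 1.37 cm

1.37 cm


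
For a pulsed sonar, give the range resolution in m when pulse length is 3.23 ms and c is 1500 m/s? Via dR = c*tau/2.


2.4225 m


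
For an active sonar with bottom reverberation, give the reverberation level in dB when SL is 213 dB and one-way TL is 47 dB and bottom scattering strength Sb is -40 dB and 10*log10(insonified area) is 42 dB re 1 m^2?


121 dB


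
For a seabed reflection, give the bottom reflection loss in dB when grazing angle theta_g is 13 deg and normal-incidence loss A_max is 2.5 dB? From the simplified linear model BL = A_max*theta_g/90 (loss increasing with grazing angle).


0.36 dB


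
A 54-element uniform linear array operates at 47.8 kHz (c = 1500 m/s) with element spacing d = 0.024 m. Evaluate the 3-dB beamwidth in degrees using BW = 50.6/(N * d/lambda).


Step 1: lambda = 1500/47800 = 0.03138 m
Step 2: d/lambda = 0.024/0.03138 = 0.7648
Step 3: BW = 50.6/(N * d/lambda) = 50.6/(54 * 0.7648) = 1.23

1.23 deg


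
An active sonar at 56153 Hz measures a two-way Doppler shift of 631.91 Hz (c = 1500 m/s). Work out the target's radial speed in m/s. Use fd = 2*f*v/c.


8.44 m/s


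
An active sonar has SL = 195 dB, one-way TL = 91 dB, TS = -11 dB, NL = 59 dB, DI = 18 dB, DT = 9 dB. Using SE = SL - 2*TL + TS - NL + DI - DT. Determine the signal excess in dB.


SE = SL - 2*TL + TS - NL + DI - DT = 195 - 2*91 + (-11) - 59 + 18 - 9 = -48

-48 dB


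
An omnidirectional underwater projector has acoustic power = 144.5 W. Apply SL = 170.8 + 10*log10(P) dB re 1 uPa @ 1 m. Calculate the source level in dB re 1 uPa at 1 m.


SL = 170.8 + 10*log10(144.5) = 170.8 + 21.6 = 192.4

192.4 dB


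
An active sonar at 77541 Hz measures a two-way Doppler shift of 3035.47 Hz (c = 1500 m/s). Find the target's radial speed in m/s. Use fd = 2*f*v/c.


29.36 m/s


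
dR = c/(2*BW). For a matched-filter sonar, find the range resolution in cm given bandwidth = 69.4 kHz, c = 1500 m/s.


dR = c/(2*BW) = 1500 / (2 * 69.4e3) = 0.0108 m = 1.08 cm

1.08 cm


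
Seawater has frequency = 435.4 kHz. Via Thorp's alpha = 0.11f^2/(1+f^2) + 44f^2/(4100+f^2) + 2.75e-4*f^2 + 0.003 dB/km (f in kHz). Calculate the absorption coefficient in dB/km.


f^2 = 189573.16
alpha = 0.11*189573.16/(1+189573.16) + 44*189573.16/(4100+189573.16) + 2.75e-4*189573.16 + 0.003 = 95.314

95.314 dB/km


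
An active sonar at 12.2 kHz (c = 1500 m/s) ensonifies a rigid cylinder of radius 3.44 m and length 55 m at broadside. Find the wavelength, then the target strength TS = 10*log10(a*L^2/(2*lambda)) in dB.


Step 1: lambda = c/f = 1500/12200 = 0.12295 m
Step 2: TS = 10*log10(a*L^2/(2*lambda)) = 10*log10(3.44*55^2/(2*0.12295)) = 46.27

46.27 dB


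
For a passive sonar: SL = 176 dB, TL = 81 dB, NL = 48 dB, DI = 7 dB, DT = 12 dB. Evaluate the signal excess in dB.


42 dB


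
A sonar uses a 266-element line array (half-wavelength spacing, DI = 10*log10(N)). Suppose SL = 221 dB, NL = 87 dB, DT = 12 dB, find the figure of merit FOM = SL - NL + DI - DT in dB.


Step 1: DI = 10*log10(266) = 24.25 dB
Step 2: FOM = SL - NL + DI - DT = 221 - 87 + 24.25 - 12 = 146.25

146.25 dB


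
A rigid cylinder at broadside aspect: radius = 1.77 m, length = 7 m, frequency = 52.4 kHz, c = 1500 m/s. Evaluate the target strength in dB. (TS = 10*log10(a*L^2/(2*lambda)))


lambda = 1500/52400 = 0.02863 m
TS = 10*log10(1.77*7^2/(2*0.02863)) = 31.8

31.8 dB


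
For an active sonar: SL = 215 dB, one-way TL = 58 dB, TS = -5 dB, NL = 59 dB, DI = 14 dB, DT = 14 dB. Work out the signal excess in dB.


SE = SL - 2*TL + TS - NL + DI - DT = 215 - 2*58 + (-5) - 59 + 14 - 14 = 35

35 dB


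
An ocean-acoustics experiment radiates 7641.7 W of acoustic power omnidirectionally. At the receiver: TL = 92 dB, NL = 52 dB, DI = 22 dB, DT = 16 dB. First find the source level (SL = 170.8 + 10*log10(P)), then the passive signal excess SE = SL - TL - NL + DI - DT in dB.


Step 1: SL = 170.8 + 10*log10(7641.7) = 209.63 dB
Step 2: SE = SL - TL - NL + DI - DT = 209.63 - 92 - 52 + 22 - 16 = 71.63

71.63 dB


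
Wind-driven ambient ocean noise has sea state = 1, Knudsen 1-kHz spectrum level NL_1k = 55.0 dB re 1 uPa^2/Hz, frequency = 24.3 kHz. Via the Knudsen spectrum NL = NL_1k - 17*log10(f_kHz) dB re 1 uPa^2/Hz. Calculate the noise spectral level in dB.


NL = NL_1k - 17*log10(f_kHz) = 55.0 - 17*log10(24.3) = 55.0 - (23.56) = 31.44

31.44 dB


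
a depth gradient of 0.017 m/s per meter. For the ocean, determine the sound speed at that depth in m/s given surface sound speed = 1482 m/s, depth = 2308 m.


c = 1482 + 0.017 * 2308 = 1521.236

1521.236 m/s


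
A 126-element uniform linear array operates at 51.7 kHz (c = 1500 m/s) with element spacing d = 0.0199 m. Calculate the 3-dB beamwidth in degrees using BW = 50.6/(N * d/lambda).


Step 1: lambda = 1500/51700 = 0.02901 m
Step 2: d/lambda = 0.0199/0.02901 = 0.686
Step 3: BW = 50.6/(N * d/lambda) = 50.6/(126 * 0.686) = 0.59

0.59 deg


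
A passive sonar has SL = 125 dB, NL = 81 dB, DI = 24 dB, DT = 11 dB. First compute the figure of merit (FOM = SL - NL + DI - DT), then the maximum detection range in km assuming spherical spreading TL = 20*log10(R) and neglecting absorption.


Step 1: FOM = SL - NL + DI - DT = 125 - 81 + 24 - 11 = 57 dB
Step 2: at max range FOM = TL = 20*log10(R), so R = 10^(57/20) = 707.95 m = 0.71 km

0.71 km


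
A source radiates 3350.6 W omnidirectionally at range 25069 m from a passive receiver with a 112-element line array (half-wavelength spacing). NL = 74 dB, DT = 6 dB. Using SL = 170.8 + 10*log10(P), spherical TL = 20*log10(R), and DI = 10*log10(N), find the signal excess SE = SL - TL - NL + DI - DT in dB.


58.56 dB


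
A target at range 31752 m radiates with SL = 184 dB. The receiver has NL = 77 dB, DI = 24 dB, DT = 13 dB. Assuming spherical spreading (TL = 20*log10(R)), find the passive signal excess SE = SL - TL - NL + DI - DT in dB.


Step 1: TL = 20*log10(31752) = 90.04 dB
Step 2: SE = 184 - 90.04 - 77 + 24 - 13 = 27.96

27.96 dB


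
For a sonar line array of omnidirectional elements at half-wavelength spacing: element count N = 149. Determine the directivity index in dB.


21.73 dB


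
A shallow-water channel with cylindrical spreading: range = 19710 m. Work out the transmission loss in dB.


TL = 10*log10(19710) = 42.95

42.95 dB


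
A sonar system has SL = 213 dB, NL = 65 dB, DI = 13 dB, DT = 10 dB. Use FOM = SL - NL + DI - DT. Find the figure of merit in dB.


FOM = SL - NL + DI - DT = 213 - 65 + 13 - 10 = 151

151 dB


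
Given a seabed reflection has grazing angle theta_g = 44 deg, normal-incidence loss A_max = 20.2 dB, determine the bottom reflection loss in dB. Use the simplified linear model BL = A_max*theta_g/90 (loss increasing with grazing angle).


9.88 dB


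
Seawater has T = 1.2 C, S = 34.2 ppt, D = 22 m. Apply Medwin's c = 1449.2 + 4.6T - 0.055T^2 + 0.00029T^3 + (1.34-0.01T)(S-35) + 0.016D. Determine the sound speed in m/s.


1453.93 m/s


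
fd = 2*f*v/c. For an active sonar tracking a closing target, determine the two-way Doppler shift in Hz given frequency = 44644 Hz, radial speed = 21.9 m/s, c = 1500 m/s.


fd = 2*f*v/c = 2 * 44644 * 21.9 / 1500 = 1303.6

1303.6 Hz


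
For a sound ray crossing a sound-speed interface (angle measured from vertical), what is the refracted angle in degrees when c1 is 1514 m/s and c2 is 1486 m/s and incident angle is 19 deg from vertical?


sin(theta2) = (c2/c1)*sin(theta1) = (1486/1514)*sin(19 deg) = 0.31955
theta2 = arcsin(0.31955) = 18.64

18.64 deg


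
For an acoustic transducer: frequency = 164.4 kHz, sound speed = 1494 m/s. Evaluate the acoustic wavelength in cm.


lambda = c/f = 1494 / 164400 = 0.0091 m = 0.91 cm

0.91 cm


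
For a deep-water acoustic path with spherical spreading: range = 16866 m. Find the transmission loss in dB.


84.54 dB


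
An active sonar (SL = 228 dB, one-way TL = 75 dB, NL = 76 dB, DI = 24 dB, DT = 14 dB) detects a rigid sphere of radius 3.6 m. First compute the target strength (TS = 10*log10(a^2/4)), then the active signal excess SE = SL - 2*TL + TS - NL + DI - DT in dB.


Step 1: TS = 10*log10(3.6^2/4) = 5.11 dB
Step 2: SE = SL - 2*TL + TS - NL + DI - DT = 228 - 2*75 + (5.11) - 76 + 24 - 14 = 17.11

17.11 dB


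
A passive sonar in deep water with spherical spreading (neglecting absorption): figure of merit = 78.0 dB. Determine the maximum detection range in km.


At max range FOM = TL, so 20*log10(R) = 78.0
R = 10^(78.0/20) = 7943.28 m = 7.94 km

7.94 km


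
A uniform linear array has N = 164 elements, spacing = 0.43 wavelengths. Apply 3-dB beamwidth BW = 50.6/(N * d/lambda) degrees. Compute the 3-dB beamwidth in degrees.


BW = 50.6 / (164 * 0.43) = 50.6 / 70.52 = 0.72

0.72 deg


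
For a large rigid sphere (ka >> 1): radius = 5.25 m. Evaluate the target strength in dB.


TS = 10*log10(5.25^2 / 4) = 10*log10(6.890625) = 8.38

8.38 dB


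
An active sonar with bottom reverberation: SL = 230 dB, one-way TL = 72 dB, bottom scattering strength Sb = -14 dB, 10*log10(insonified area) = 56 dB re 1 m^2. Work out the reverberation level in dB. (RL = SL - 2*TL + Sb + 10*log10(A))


128 dB


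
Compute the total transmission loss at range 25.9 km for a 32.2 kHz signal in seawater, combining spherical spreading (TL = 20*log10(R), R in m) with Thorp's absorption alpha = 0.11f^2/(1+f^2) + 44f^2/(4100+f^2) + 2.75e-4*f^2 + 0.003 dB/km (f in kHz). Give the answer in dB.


328.6 dB


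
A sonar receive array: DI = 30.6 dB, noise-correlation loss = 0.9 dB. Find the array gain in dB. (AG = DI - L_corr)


AG = DI - L_corr = 30.6 - 0.9 = 29.7

29.7 dB


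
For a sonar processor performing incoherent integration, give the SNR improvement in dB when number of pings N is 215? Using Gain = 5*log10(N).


11.66 dB


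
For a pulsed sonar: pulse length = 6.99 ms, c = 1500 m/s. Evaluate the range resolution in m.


dR = c*tau/2 = 1500 * 6.99e-3 / 2 = 5.2425

5.2425 m


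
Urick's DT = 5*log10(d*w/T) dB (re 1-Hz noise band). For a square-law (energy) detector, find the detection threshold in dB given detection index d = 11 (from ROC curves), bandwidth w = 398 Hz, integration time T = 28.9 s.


10.9 dB


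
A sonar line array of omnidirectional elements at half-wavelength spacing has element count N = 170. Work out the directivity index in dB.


DI = 10*log10(170) = 22.3

22.3 dB


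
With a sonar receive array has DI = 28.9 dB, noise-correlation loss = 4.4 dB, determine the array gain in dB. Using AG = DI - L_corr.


AG = DI - L_corr = 28.9 - 4.4 = 24.5

24.5 dB


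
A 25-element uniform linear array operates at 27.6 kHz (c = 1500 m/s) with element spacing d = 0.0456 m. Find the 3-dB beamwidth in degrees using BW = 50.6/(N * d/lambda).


Step 1: lambda = 1500/27600 = 0.05435 m
Step 2: d/lambda = 0.0456/0.05435 = 0.839
Step 3: BW = 50.6/(N * d/lambda) = 50.6/(25 * 0.839) = 2.41

2.41 deg


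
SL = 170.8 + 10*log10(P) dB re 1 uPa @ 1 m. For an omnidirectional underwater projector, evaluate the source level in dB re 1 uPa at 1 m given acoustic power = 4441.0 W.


207.27 dB


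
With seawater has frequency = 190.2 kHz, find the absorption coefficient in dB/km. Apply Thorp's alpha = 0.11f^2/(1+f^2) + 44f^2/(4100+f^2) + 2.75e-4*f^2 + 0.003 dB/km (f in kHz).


f^2 = 36176.04
alpha = 0.11*36176.04/(1+36176.04) + 44*36176.04/(4100+36176.04) + 2.75e-4*36176.04 + 0.003 = 49.582

49.582 dB/km


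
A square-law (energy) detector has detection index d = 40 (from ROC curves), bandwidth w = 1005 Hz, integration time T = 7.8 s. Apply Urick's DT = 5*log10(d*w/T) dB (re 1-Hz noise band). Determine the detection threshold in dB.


DT = 5*log10(d*w/T) = 5*log10(40 * 1005 / 7.8) = 5*log10(5153.85) = 18.56

18.56 dB


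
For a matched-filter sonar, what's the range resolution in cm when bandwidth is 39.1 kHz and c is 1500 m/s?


1.92 cm


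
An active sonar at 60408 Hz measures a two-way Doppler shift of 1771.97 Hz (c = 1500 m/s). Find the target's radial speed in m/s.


22.0 m/s


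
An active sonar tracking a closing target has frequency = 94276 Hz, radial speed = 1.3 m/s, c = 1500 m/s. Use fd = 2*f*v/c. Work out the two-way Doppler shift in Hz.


fd = 2*f*v/c = 2 * 94276 * 1.3 / 1500 = 163.41

163.41 Hz


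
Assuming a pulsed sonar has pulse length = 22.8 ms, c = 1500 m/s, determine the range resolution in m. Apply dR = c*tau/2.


dR = c*tau/2 = 1500 * 22.8e-3 / 2 = 17.1

17.1 m


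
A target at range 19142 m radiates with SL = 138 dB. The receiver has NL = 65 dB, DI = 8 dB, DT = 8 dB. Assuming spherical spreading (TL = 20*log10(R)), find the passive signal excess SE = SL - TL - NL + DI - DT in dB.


-12.64 dB


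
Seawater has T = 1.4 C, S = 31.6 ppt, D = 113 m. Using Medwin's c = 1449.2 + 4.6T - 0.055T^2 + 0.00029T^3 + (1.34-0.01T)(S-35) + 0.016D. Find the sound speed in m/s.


c = 1449.2 + 4.6*1.4 - 0.055*1.4^2 + 0.00029*1.4^3 + (1.34 - 0.01*1.4)*(31.6 - 35) + 0.016*113 = 1452.83

1452.83 m/s


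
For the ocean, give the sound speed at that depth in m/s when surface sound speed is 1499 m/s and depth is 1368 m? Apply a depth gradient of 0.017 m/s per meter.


1522.256 m/s


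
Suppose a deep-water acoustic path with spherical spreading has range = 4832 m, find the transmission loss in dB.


TL = 20*log10(4832) = 73.68

73.68 dB


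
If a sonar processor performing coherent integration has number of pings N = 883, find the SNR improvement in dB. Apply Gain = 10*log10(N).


29.46 dB


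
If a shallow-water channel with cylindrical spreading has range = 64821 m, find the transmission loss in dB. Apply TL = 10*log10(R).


TL = 10*log10(64821) = 48.12

48.12 dB


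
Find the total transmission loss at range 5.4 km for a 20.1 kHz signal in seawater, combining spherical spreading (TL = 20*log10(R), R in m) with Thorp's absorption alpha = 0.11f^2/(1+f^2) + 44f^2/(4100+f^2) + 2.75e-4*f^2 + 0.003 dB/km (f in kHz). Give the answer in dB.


Step 1 (Thorp): alpha = 0.11*404.01/(1+404.01) + 44*404.01/(4100+404.01) + 2.75e-4*404.01 + 0.003 = 4.1706 dB/km
Step 2: TL_spread = 20*log10(5400) = 74.65 dB
Step 3: TL_abs = alpha*R = 4.1706 * 5.4 = 22.52 dB
Step 4: TL_total = 74.65 + 22.52 = 97.17

97.17 dB


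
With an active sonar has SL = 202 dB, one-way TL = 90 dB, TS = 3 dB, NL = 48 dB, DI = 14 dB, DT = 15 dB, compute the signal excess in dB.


-24 dB


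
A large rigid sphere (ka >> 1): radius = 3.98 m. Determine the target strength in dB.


5.98 dB


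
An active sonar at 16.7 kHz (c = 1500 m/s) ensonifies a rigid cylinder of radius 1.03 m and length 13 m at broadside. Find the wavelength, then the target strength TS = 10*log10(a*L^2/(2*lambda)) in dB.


Step 1: lambda = c/f = 1500/16700 = 0.08982 m
Step 2: TS = 10*log10(a*L^2/(2*lambda)) = 10*log10(1.03*13^2/(2*0.08982)) = 29.86

29.86 dB


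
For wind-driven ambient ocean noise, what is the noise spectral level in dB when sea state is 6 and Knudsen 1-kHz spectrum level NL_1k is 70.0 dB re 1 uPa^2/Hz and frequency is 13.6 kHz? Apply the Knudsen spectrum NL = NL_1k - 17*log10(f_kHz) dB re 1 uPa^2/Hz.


NL = NL_1k - 17*log10(f_kHz) = 70.0 - 17*log10(13.6) = 70.0 - (19.27) = 50.73

50.73 dB


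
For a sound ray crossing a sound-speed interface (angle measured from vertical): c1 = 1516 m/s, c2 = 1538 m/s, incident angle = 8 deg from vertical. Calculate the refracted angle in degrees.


8.12 deg


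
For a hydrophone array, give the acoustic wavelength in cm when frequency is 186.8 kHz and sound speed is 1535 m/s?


0.82 cm


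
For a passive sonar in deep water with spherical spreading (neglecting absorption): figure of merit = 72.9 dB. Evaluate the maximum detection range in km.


4.42 km


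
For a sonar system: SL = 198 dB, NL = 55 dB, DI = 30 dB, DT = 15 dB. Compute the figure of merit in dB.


FOM = SL - NL + DI - DT = 198 - 55 + 30 - 15 = 158

158 dB


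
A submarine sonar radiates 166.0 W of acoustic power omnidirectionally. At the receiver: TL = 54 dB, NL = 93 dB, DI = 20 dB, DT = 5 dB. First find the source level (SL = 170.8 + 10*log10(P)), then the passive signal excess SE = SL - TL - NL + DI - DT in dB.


Step 1: SL = 170.8 + 10*log10(166.0) = 193.0 dB
Step 2: SE = SL - TL - NL + DI - DT = 193.0 - 54 - 93 + 20 - 5 = 61.0

61.0 dB


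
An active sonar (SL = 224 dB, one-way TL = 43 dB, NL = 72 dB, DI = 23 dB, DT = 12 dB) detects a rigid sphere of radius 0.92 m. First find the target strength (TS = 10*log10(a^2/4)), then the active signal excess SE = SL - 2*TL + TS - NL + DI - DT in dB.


Step 1: TS = 10*log10(0.92^2/4) = -6.74 dB
Step 2: SE = SL - 2*TL + TS - NL + DI - DT = 224 - 2*43 + (-6.74) - 72 + 23 - 12 = 70.26

70.26 dB


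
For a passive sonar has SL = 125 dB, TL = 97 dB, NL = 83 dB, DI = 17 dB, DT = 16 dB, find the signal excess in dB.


SE = SL - TL - NL + DI - DT = 125 - 97 - 83 + 17 - 16 = -54

-54 dB


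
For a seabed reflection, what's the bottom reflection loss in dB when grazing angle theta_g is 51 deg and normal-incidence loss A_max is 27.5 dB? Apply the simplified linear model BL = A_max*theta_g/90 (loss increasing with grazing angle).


BL = A_max * theta_g / 90 = 27.5 * 51 / 90 = 15.58

15.58 dB


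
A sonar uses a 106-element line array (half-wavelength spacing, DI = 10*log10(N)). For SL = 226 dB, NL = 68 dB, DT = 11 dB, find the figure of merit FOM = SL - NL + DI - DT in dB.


Step 1: DI = 10*log10(106) = 20.25 dB
Step 2: FOM = SL - NL + DI - DT = 226 - 68 + 20.25 - 11 = 167.25

167.25 dB


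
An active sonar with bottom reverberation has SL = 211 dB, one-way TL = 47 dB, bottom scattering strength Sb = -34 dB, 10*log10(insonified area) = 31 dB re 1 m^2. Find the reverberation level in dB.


114 dB


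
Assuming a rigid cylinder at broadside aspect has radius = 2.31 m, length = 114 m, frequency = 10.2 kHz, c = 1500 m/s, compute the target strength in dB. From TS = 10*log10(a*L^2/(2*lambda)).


lambda = 1500/10200 = 0.14706 m
TS = 10*log10(2.31*114^2/(2*0.14706)) = 50.09

50.09 dB


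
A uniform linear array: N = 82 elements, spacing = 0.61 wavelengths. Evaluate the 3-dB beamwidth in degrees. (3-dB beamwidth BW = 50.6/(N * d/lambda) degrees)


1.01 deg


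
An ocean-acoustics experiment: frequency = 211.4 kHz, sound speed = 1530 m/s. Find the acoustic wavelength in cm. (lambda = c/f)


0.72 cm


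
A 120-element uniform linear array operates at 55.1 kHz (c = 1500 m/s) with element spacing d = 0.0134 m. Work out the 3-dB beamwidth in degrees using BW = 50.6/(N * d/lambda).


0.86 deg


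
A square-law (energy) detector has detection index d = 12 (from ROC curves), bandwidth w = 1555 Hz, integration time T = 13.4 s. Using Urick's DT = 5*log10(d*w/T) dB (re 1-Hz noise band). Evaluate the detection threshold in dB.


DT = 5*log10(d*w/T) = 5*log10(12 * 1555 / 13.4) = 5*log10(1392.54) = 15.72

15.72 dB


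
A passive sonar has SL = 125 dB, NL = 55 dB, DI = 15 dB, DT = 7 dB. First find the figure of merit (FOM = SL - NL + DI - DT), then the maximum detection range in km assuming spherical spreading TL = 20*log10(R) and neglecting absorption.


Step 1: FOM = SL - NL + DI - DT = 125 - 55 + 15 - 7 = 78 dB
Step 2: at max range FOM = TL = 20*log10(R), so R = 10^(78/20) = 7943.28 m = 7.94 km

7.94 km


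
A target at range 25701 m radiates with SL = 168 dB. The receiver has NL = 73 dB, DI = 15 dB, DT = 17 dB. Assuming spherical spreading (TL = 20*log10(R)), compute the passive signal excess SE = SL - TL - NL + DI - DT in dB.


4.8 dB


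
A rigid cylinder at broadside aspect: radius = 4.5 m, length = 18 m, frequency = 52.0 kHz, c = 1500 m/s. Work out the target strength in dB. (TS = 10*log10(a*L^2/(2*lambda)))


lambda = 1500/52000 = 0.02885 m
TS = 10*log10(4.5*18^2/(2*0.02885)) = 44.03

44.03 dB


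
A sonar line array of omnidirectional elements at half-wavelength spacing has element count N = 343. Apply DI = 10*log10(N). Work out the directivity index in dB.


25.35 dB


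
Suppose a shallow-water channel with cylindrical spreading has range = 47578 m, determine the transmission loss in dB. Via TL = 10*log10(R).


TL = 10*log10(47578) = 46.77

46.77 dB


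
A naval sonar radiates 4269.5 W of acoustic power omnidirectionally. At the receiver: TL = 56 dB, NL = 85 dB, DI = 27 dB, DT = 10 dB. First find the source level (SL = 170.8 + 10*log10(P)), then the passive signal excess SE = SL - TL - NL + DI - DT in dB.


Step 1: SL = 170.8 + 10*log10(4269.5) = 207.1 dB
Step 2: SE = SL - TL - NL + DI - DT = 207.1 - 56 - 85 + 27 - 10 = 83.1

83.1 dB


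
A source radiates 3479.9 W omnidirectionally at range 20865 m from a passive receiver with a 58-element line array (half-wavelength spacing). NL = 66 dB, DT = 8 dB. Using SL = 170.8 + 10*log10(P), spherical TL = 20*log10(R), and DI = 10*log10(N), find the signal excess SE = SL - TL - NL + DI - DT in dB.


63.46 dB


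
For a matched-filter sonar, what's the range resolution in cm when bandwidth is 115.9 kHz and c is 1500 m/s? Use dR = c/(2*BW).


dR = c/(2*BW) = 1500 / (2 * 115.9e3) = 0.0065 m = 0.65 cm

0.65 cm


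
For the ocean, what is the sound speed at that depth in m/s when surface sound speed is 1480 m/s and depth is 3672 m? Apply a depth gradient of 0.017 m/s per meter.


c = 1480 + 0.017 * 3672 = 1542.424

1542.424 m/s


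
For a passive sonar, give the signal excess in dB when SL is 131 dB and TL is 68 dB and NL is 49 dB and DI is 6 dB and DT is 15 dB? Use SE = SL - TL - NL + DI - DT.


5 dB


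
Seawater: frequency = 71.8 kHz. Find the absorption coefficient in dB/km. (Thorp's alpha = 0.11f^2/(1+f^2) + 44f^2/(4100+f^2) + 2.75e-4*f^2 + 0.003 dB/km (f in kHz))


f^2 = 5155.24
alpha = 0.11*5155.24/(1+5155.24) + 44*5155.24/(4100+5155.24) + 2.75e-4*5155.24 + 0.003 = 26.039

26.039 dB/km


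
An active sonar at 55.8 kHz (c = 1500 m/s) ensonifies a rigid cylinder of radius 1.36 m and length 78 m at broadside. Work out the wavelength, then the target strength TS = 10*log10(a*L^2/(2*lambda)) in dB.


Step 1: lambda = c/f = 1500/55800 = 0.02688 m
Step 2: TS = 10*log10(a*L^2/(2*lambda)) = 10*log10(1.36*78^2/(2*0.02688)) = 51.87

51.87 dB


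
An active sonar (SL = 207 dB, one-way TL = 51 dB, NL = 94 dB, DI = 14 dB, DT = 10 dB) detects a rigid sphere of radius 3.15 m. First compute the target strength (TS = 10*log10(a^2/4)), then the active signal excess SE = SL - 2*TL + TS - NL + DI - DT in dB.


Step 1: TS = 10*log10(3.15^2/4) = 3.95 dB
Step 2: SE = SL - 2*TL + TS - NL + DI - DT = 207 - 2*51 + (3.95) - 94 + 14 - 10 = 18.95

18.95 dB


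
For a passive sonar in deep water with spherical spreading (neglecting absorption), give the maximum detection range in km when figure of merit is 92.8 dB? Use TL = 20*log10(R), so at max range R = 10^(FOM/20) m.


At max range FOM = TL, so 20*log10(R) = 92.8
R = 10^(92.8/20) = 43651.58 m = 43.65 km

43.65 km


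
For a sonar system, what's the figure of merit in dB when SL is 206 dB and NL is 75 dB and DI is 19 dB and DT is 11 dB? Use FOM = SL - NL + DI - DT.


FOM = SL - NL + DI - DT = 206 - 75 + 19 - 11 = 139

139 dB


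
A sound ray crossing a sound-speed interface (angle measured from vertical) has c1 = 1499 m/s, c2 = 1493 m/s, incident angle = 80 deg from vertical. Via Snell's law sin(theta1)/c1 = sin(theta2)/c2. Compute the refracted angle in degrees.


sin(theta2) = (c2/c1)*sin(theta1) = (1493/1499)*sin(80 deg) = 0.98087
theta2 = arcsin(0.98087) = 78.77

78.77 deg


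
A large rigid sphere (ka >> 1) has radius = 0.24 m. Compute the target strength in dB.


TS = 10*log10(0.24^2 / 4) = 10*log10(0.0144) = -18.42

-18.42 dB


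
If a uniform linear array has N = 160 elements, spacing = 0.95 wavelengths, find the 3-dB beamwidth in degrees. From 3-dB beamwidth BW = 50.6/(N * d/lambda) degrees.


BW = 50.6 / (160 * 0.95) = 50.6 / 152.0 = 0.33

0.33 deg


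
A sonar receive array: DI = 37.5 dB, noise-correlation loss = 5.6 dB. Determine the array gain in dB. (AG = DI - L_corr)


AG = DI - L_corr = 37.5 - 5.6 = 31.9

31.9 dB


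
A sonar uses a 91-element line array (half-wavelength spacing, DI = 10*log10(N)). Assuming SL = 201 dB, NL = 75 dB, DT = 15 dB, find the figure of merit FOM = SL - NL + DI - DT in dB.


Step 1: DI = 10*log10(91) = 19.59 dB
Step 2: FOM = SL - NL + DI - DT = 201 - 75 + 19.59 - 15 = 130.59

130.59 dB


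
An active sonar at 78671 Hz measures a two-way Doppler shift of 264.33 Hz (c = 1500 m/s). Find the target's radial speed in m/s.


From fd = 2*f*v/c, v = c*fd/(2*f) = 1500 * 264.33 / (2*78671) = 2.52

2.52 m/s


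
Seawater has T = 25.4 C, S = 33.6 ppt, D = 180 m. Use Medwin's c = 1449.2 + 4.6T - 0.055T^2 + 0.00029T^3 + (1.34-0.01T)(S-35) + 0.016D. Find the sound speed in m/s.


1536.67 m/s


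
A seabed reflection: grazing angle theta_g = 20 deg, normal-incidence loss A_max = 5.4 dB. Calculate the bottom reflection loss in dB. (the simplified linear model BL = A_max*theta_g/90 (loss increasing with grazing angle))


1.2 dB


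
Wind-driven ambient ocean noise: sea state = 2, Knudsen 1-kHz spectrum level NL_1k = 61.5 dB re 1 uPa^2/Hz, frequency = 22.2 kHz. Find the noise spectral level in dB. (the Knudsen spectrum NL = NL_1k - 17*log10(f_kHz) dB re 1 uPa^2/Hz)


38.61 dB


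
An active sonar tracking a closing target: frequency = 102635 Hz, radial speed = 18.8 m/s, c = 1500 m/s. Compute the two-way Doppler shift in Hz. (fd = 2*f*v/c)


2572.72 Hz


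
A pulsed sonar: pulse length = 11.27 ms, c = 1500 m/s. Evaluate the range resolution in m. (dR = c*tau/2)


dR = c*tau/2 = 1500 * 11.27e-3 / 2 = 8.4525

8.4525 m


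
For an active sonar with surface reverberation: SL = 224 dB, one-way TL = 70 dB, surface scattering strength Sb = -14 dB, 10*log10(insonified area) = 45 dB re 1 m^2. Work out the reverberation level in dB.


115 dB
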